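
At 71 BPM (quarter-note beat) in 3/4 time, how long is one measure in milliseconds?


Quarter-note beat duration = 60000 / 71 ms
Beats per measure (3/4) = 3
One measure = 3 × 60000 / 71 = 180000 / 71 ms
= 2535.2 ms


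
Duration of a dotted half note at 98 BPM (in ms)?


Solution.
One quarter-note beat = 60000 / BPM = 60000 / 98 ms
Dotted half note = 3 × quarter note
Duration = 3 × 60000 / 98 = 180000 / 98
= 1836.7 ms


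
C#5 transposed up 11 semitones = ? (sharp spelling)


Let's work it out.
C#5: chromatic position 1 in octave 5 → absolute = 5×12 + 1 = 61
Transpose up 11: 61 + 11 = 72
72 = 6×12 + 0 → C in octave 6
Result = C6


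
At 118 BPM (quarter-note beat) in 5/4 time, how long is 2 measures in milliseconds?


Solution.
Quarter-note beat duration = 60000 / 118 ms
Beats per measure (5/4) = 5
One measure = 5 × 60000 / 118 = 300000 / 118 ms
2 measures = 2 × 300000 / 118 = 600000 / 118
= 5084.7 ms


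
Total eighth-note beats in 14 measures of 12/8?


Time signature 12/8: the bottom number 8 means the eighth note gets one count
The top number 12 means 12 eighth-note beats per measure
Total = 12 × 14 measures
= 168 eighth-note beats


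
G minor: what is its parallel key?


Let's work it out.
Parallel keys share the same tonic but differ in mode
G minor → parallel is G major
= G major


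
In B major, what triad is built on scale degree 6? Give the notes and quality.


B major scale: B C# D# E F# G# A#
Diatonic triad on degree 6 stacks scale notes 6, 1, 3: G# B D#
G#→B = 3 semitones; G#→D# = 7 semitones → minor triad
= G# B D# (minor)


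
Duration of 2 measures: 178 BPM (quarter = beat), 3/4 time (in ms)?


Step by step:
Quarter-note beat duration = 60000 / 178 ms
Beats per measure (3/4) = 3
One measure = 3 × 60000 / 178 = 180000 / 178 ms
2 measures = 2 × 180000 / 178 = 360000 / 178
= 2022.5 ms


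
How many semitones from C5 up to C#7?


Working:
Absolute semitone position = octave×12 + chromatic position
C5: 5×12 + 0 = 60
C#7: 7×12 + 1 = 85
Difference = 85 - 60 = 25
= 25 semitones


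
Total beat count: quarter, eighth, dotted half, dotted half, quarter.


Beat values:
  quarter = 1 beat
  eighth = 0.5 beats
  dotted half = 3 beats
  dotted half = 3 beats
  quarter = 1 beat
Sum = 1 + 0.5 + 3 + 3 + 1
= 8.5 beats


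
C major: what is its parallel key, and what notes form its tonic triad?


Working:
Parallel keys share the same tonic but differ in mode
C major → parallel is C minor
Tonic triad of C minor = C Eb G
= C minor; triad = C Eb G


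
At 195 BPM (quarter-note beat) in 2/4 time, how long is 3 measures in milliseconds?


Working:
Quarter-note beat duration = 60000 / 195 ms
Beats per measure (2/4) = 2
One measure = 2 × 60000 / 195 = 120000 / 195 ms
3 measures = 3 × 120000 / 195 = 360000 / 195
= 1846.2 ms


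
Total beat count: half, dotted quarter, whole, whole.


Beat values:
  half = 2 beats
  dotted quarter = 1.5 beats
  whole = 4 beats
  whole = 4 beats
Sum = 2 + 1.5 + 4 + 4
= 11.5 beats


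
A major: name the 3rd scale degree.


Solution.
Major scale pattern: W-W-H-W-W-W-H (2-2-1-2-2-2-1 semitones)
Starting from A:
  A + 2 semitones → B
  B + 2 semitones → C#
  C# + 1 semitone → D
  D + 2 semitones → E
  E + 2 semitones → F#
  F# + 2 semitones → G#
  G# + 1 semitone → A
Scale: A B C# D E F# G#
Degree 3 = C#


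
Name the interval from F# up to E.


Let's work it out.
Letter names: F → E spans 7 letter names → a 7th
Semitones: F# → E = 10 half-steps
A 7th of 10 semitones is a minor 7th
= minor 7th


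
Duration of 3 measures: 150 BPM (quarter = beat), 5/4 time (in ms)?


Step by step:
Quarter-note beat duration = 60000 / 150 ms
Beats per measure (5/4) = 5
One measure = 5 × 60000 / 150 = 300000 / 150 ms
3 measures = 3 × 300000 / 150 = 900000 / 150
= 6000.0 ms


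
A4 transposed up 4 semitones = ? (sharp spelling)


A4: chromatic position 9 in octave 4 → absolute = 4×12 + 9 = 57
Transpose up 4: 57 + 4 = 61
61 = 5×12 + 1 → C# in octave 5
Result = C#5


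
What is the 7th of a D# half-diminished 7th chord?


Step by step:
Half-diminished 7th chord = root + minor 3rd + diminished 5th + minor 7th
Seventh chords stack in thirds, so the letter names are D-F-A-C
Root: D#
Minor 3rd above D#: F#
Diminished 5th above D#: A
Minor 7th above D#: C#
The 7th = C#


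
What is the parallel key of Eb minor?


Let's work it out.
Parallel keys share the same tonic but differ in mode
Eb minor → parallel is Eb major
= Eb major


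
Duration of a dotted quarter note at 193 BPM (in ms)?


Let's work it out.
One quarter-note beat = 60000 / BPM = 60000 / 193 ms
Dotted quarter note = 3/2 × quarter note
Duration = 3/2 × 60000 / 193 = 90000 / 193
= 466.3 ms


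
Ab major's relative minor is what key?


Solution.
The relative minor shares the major's key signature and starts on its 6th degree
6th degree = a major 6th above the tonic; a major 6th above Ab is F
→ relative minor of Ab major is F minor
= F minor


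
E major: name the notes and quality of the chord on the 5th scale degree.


Let's work it out.
E major scale: E F# G# A B C# D#
Diatonic triad on degree 5 stacks scale notes 5, 7, 2: B D# F#
B→D# = 4 semitones; B→F# = 7 semitones → major triad
= B D# F# (major)


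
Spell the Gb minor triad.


Minor triad = root + minor 3rd (3 semitones) + perfect 5th (7 semitones)
A triad on Gb stacks thirds, so the chord tones use letter names G-B-D
Root: Gb
Minor 3rd above Gb: Bbb
Perfect 5th above Gb: Db
Chord = Gb Bbb Db


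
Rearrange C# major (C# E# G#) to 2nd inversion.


Solution.
Root position: C# E# G#
2nd inversion: move root and 3rd up an octave
Bass note: G#
Notes (bottom to top) = G# C# E#


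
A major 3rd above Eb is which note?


Step by step:
A 3rd spans 3 letter names, so from E we land on G
A major 3rd = 4 semitones above Eb
Spell G at that pitch: G
= G


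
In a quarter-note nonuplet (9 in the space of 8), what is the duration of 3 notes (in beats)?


Step by step:
Nonuplet: 9 notes occupy the space of 8 quarter notes
Space = 8 × 1 = 8 beats
Each nonuplet note = 8 / 9 = 8/9 beats
3 notes = 3 × 8/9 = 8/3
= 8/3 beats


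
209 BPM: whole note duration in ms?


Step by step:
One quarter-note beat = 60000 / BPM = 60000 / 209 ms
Whole note = 4 × quarter note
Duration = 4 × 60000 / 209 = 240000 / 209
= 1148.3 ms


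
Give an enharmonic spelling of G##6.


Reasoning:
Enharmonic notes sound the same pitch but are spelled with different letter names
G## and A name the same pitch class
= A6


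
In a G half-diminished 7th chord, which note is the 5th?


Step by step:
Half-diminished 7th chord = root + minor 3rd + diminished 5th + minor 7th
Seventh chords stack in thirds, so the letter names are G-B-D-F
Root: G
Minor 3rd above G: Bb
Diminished 5th above G: Db
Minor 7th above G: F
The 5th = Db


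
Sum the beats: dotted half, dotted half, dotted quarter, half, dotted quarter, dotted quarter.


Let's work it out.
Beat values:
  dotted half = 3 beats
  dotted half = 3 beats
  dotted quarter = 1.5 beats
  half = 2 beats
  dotted quarter = 1.5 beats
  dotted quarter = 1.5 beats
Sum = 3 + 3 + 1.5 + 2 + 1.5 + 1.5
= 12.5 beats


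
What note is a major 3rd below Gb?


Let's work it out.
A 3rd spans 3 letter names, so from G we land on E
A major 3rd = 4 semitones below Gb
Spell E at that pitch: Ebb
= Ebb


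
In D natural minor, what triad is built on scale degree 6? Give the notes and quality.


D natural minor scale: D E F G A Bb C
Diatonic triad on degree 6 stacks scale notes 6, 1, 3: Bb D F
Bb→D = 4 semitones; Bb→F = 7 semitones → major triad
= Bb D F (major)


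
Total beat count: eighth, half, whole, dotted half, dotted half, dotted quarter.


Solution.
Beat values:
  eighth = 0.5 beats
  half = 2 beats
  whole = 4 beats
  dotted half = 3 beats
  dotted half = 3 beats
  dotted quarter = 1.5 beats
Sum = 0.5 + 2 + 4 + 3 + 3 + 1.5
= 14 beats


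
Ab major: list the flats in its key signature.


Flat major keys: C(0), F(1), Bb(2), Eb(3), Ab(4), Db(5), Gb(6), Cb(7)
Ab major has 4 flats
Order of flats: Bb Eb Ab Db Gb Cb Fb → first 4: Bb, Eb, Ab, Db
= Bb, Eb, Ab, Db


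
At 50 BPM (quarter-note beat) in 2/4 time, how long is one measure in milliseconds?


Working:
Quarter-note beat duration = 60000 / 50 ms
Beats per measure (2/4) = 2
One measure = 2 × 60000 / 50 = 120000 / 50 ms
= 2400.0 ms


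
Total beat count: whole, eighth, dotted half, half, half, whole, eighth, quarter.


Reasoning:
Beat values:
  whole = 4 beats
  eighth = 0.5 beats
  dotted half = 3 beats
  half = 2 beats
  half = 2 beats
  whole = 4 beats
  eighth = 0.5 beats
  quarter = 1 beat
Sum = 4 + 0.5 + 3 + 2 + 2 + 4 + 0.5 + 1
= 17 beats


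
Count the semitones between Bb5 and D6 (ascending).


Let's work it out.
Absolute semitone position = octave×12 + chromatic position
Bb5: 5×12 + 10 = 70
D6: 6×12 + 2 = 74
Difference = 74 - 70 = 4
= 4 semitones


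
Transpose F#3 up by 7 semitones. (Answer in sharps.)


Step by step:
F#3: chromatic position 6 in octave 3 → absolute = 3×12 + 6 = 42
Transpose up 7: 42 + 7 = 49
49 = 4×12 + 1 → C# in octave 4
Result = C#4


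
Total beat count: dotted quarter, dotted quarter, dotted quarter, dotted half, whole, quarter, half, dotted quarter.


Solution.
Beat values:
  dotted quarter = 1.5 beats
  dotted quarter = 1.5 beats
  dotted quarter = 1.5 beats
  dotted half = 3 beats
  whole = 4 beats
  quarter = 1 beat
  half = 2 beats
  dotted quarter = 1.5 beats
Sum = 1.5 + 1.5 + 1.5 + 3 + 4 + 1 + 2 + 1.5
= 16 beats


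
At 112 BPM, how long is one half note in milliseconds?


Working:
One quarter-note beat = 60000 / BPM = 60000 / 112 ms
Half note = 2 × quarter note
Duration = 2 × 60000 / 112 = 120000 / 112
= 1071.4 ms


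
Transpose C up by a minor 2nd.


minor 2nd: 2 letter names, 1 semitones
Letter: C + 1 → D
Pitch: C + 1 semitones, spelled as a D → Db
= Db


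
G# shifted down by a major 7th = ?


Working:
major 7th: 7 letter names, 11 semitones
Letter: G - 6 → A
Pitch: G# - 11 semitones, spelled as an A → A
= A


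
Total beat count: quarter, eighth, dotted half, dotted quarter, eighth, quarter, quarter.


Reasoning:
Beat values:
  quarter = 1 beat
  eighth = 0.5 beats
  dotted half = 3 beats
  dotted quarter = 1.5 beats
  eighth = 0.5 beats
  quarter = 1 beat
  quarter = 1 beat
Sum = 1 + 0.5 + 3 + 1.5 + 0.5 + 1 + 1
= 8.5 beats


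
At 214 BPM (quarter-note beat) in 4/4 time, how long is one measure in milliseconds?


Let's work it out.
Quarter-note beat duration = 60000 / 214 ms
Beats per measure (4/4) = 4
One measure = 4 × 60000 / 214 = 240000 / 214 ms
= 1121.5 ms


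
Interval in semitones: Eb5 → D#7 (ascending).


Absolute semitone position = octave×12 + chromatic position
Eb5: 5×12 + 3 = 63
D#7: 7×12 + 3 = 87
Difference = 87 - 63 = 24
= 24 semitones


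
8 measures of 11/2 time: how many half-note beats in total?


Step by step:
Time signature 11/2: the bottom number 2 means the half note gets one count
The top number 11 means 11 half-note beats per measure
Total = 11 × 8 measures
= 88 half-note beats


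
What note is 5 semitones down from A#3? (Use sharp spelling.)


A#3: chromatic position 10 in octave 3 → absolute = 3×12 + 10 = 46
Transpose down 5: 46 - 5 = 41
41 = 3×12 + 5 → F in octave 3
Result = F3


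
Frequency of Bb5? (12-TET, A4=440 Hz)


Solution.
f = 440 × 2^(n/12) where n = semitones from A4
Bb5: 13 semitones from A4
f = 440 × 2^(13/12)
f = 932.33 Hz


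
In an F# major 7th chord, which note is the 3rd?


Reasoning:
Major 7th chord = root + major 3rd + perfect 5th + major 7th
Seventh chords stack in thirds, so the letter names are F-A-C-E
Root: F#
Major 3rd above F#: A#
Perfect 5th above F#: C#
Major 7th above F#: E#
The 3rd = A#


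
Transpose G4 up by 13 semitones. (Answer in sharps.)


G4: chromatic position 7 in octave 4 → absolute = 4×12 + 7 = 55
Transpose up 13: 55 + 13 = 68
68 = 5×12 + 8 → G# in octave 5
Result = G#5


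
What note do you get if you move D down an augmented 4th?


augmented 4th: 4 letter names, 6 semitones
Letter: D - 3 → A
Pitch: D - 6 semitones, spelled as an A → Ab
= Ab


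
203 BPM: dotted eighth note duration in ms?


Reasoning:
One quarter-note beat = 60000 / BPM = 60000 / 203 ms
Dotted eighth note = 3/4 × quarter note
Duration = 3/4 × 60000 / 203 = 45000 / 203
= 221.7 ms


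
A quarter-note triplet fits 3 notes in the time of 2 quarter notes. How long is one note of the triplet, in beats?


Reasoning:
Triplet: 3 notes occupy the space of 2 quarter notes
Space = 2 × 1 = 2 beats
Each triplet note = 2 / 3 = 2/3 beats
= 2/3 beats


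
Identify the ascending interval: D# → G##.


Let's work it out.
Letter names: D → G spans 4 letter names → a 4th
Semitones: D# → G## = 6 half-steps
A 4th of 6 semitones is an augmented 4th
= augmented 4th


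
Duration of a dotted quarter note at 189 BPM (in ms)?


Working:
One quarter-note beat = 60000 / BPM = 60000 / 189 ms
Dotted quarter note = 3/2 × quarter note
Duration = 3/2 × 60000 / 189 = 90000 / 189
= 476.2 ms


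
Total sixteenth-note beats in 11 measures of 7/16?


Time signature 7/16: the bottom number 16 means the sixteenth note gets one count
The top number 7 means 7 sixteenth-note beats per measure
Total = 7 × 11 measures
= 77 sixteenth-note beats


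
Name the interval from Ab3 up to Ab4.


Letter names: A → A spans 8 letter names → an octave
Semitones: Ab3 → Ab4 = 12 half-steps
An octave of 12 semitones is a perfect octave
= perfect octave


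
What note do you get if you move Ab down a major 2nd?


major 2nd: 2 letter names, 2 semitones
Letter: A - 1 → G
Pitch: Ab - 2 semitones, spelled as a G → Gb
= Gb


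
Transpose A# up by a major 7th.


Step by step:
major 7th: 7 letter names, 11 semitones
Letter: A + 6 → G
Pitch: A# + 11 semitones, spelled as a G → G##
= G##


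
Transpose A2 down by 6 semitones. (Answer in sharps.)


Step by step:
A2: chromatic position 9 in octave 2 → absolute = 2×12 + 9 = 33
Transpose down 6: 33 - 6 = 27
27 = 2×12 + 3 → D# in octave 2
Result = D#2


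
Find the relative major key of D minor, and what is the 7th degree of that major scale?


Let's work it out.
The relative major shares the key signature and is a minor 3rd above the minor tonic
A minor 3rd above D is F
→ relative major of D minor is F major
F major scale: F G A Bb C D E
= F major; 7th degree = E


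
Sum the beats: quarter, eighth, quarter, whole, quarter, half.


Reasoning:
Beat values:
  quarter = 1 beat
  eighth = 0.5 beats
  quarter = 1 beat
  whole = 4 beats
  quarter = 1 beat
  half = 2 beats
Sum = 1 + 0.5 + 1 + 4 + 1 + 2
= 9.5 beats


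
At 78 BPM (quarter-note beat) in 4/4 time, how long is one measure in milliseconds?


Let's work it out.
Quarter-note beat duration = 60000 / 78 ms
Beats per measure (4/4) = 4
One measure = 4 × 60000 / 78 = 240000 / 78 ms
= 3076.9 ms


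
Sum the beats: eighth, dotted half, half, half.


Step by step:
Beat values:
  eighth = 0.5 beats
  dotted half = 3 beats
  half = 2 beats
  half = 2 beats
Sum = 0.5 + 3 + 2 + 2
= 7.5 beats


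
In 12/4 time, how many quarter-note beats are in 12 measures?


Reasoning:
Time signature 12/4: the bottom number 4 means the quarter note gets one count
The top number 12 means 12 quarter-note beats per measure
Total = 12 × 12 measures
= 144 quarter-note beats


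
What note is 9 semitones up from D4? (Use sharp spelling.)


Working:
D4: chromatic position 2 in octave 4 → absolute = 4×12 + 2 = 50
Transpose up 9: 50 + 9 = 59
59 = 4×12 + 11 → B in octave 4
Result = B4


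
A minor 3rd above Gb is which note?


Let's work it out.
A 3rd spans 3 letter names, so from G we land on B
A minor 3rd = 3 semitones above Gb
Spell B at that pitch: Bbb
= Bbb


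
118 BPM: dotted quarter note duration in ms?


Let's work it out.
One quarter-note beat = 60000 / BPM = 60000 / 118 ms
Dotted quarter note = 3/2 × quarter note
Duration = 3/2 × 60000 / 118 = 90000 / 118
= 762.7 ms


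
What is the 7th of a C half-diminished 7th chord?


Reasoning:
Half-diminished 7th chord = root + minor 3rd + diminished 5th + minor 7th
Seventh chords stack in thirds, so the letter names are C-E-G-B
Root: C
Minor 3rd above C: Eb
Diminished 5th above C: Gb
Minor 7th above C: Bb
The 7th = Bb


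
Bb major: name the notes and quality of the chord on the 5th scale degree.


Bb major scale: Bb C D Eb F G A
Diatonic triad on degree 5 stacks scale notes 5, 7, 2: F A C
F→A = 4 semitones; F→C = 7 semitones → major triad
= F A C (major)


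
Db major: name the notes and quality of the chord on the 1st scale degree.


Step by step:
Db major scale: Db Eb F Gb Ab Bb C
Diatonic triad on degree 1 stacks scale notes 1, 3, 5: Db F Ab
Db→F = 4 semitones; Db→Ab = 7 semitones → major triad
= Db F Ab (major)


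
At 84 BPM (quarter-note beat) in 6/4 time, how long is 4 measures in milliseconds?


Quarter-note beat duration = 60000 / 84 ms
Beats per measure (6/4) = 6
One measure = 6 × 60000 / 84 = 360000 / 84 ms
4 measures = 4 × 360000 / 84 = 1440000 / 84
= 17142.9 ms


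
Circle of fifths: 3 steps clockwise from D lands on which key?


Each clockwise step on the circle of fifths moves up a perfect 5th
From D: D → A → E → B
= B


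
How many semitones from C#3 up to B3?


Absolute semitone position = octave×12 + chromatic position
C#3: 3×12 + 1 = 37
B3: 3×12 + 11 = 47
Difference = 47 - 37 = 10
= 10 semitones


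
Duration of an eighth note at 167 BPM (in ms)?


Solution.
One quarter-note beat = 60000 / BPM = 60000 / 167 ms
Eighth note = 1/2 × quarter note
Duration = 1/2 × 60000 / 167 = 30000 / 167
= 179.6 ms


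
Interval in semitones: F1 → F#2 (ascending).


Absolute semitone position = octave×12 + chromatic position
F1: 1×12 + 5 = 17
F#2: 2×12 + 6 = 30
Difference = 30 - 17 = 13
= 13 semitones


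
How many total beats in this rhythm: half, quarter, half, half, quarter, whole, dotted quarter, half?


Working:
Beat values:
  half = 2 beats
  quarter = 1 beat
  half = 2 beats
  half = 2 beats
  quarter = 1 beat
  whole = 4 beats
  dotted quarter = 1.5 beats
  half = 2 beats
Sum = 2 + 1 + 2 + 2 + 1 + 4 + 1.5 + 2
= 15.5 beats


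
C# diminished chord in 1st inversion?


Root position: C# E G
1st inversion: move root up an octave
Bass note: E
Notes (bottom to top) = E G C#


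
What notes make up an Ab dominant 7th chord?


Solution.
Dominant 7th chord = root + major 3rd + perfect 5th + minor 7th
Seventh chords stack in thirds, so the letter names are A-C-E-G
Root: Ab
Major 3rd above Ab: C
Perfect 5th above Ab: Eb
Minor 7th above Ab: Gb
Chord = Ab C Eb Gb


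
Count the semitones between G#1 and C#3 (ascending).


Reasoning:
Absolute semitone position = octave×12 + chromatic position
G#1: 1×12 + 8 = 20
C#3: 3×12 + 1 = 37
Difference = 37 - 20 = 17
= 17 semitones


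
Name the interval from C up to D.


Step by step:
Letter names: C → D spans 2 letter names → a 2nd
Semitones: C → D = 2 half-steps
A 2nd of 2 semitones is a major 2nd
= major 2nd


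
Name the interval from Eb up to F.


Letter names: E → F spans 2 letter names → a 2nd
Semitones: Eb → F = 2 half-steps
A 2nd of 2 semitones is a major 2nd
= major 2nd


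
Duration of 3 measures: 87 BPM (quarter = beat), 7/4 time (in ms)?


Quarter-note beat duration = 60000 / 87 ms
Beats per measure (7/4) = 7
One measure = 7 × 60000 / 87 = 420000 / 87 ms
3 measures = 3 × 420000 / 87 = 1260000 / 87
= 14482.8 ms


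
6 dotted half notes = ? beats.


Reasoning:
Base half note = 2 beats
Dot 1 adds half the previous value: +1
One dotted half = 2 + 1 = 3
6 of them = 6 × 3 = 18
= 18 beats


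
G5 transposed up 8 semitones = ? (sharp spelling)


G5: chromatic position 7 in octave 5 → absolute = 5×12 + 7 = 67
Transpose up 8: 67 + 8 = 75
75 = 6×12 + 3 → D# in octave 6
Result = D#6


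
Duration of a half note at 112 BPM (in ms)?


Reasoning:
One quarter-note beat = 60000 / BPM = 60000 / 112 ms
Half note = 2 × quarter note
Duration = 2 × 60000 / 112 = 120000 / 112
= 1071.4 ms


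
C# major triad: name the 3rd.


Step by step:
Major triad = root + major 3rd (4 semitones) + perfect 5th (7 semitones)
A triad on C# stacks thirds, so the chord tones use letter names C-E-G
Root: C#
Major 3rd above C#: E#
Perfect 5th above C#: G#
The 3rd = E#


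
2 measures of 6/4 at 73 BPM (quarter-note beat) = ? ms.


Step by step:
Quarter-note beat duration = 60000 / 73 ms
Beats per measure (6/4) = 6
One measure = 6 × 60000 / 73 = 360000 / 73 ms
2 measures = 2 × 360000 / 73 = 720000 / 73
= 9863.0 ms


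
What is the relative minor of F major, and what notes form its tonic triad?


Working:
The relative minor shares the major's key signature and starts on its 6th degree
6th degree = a major 6th above the tonic; a major 6th above F is D
→ relative minor of F major is D minor
Tonic triad of D minor = root + minor 3rd + perfect 5th = D F A
= D minor; triad = D F A


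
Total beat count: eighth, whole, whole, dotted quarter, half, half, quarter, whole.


Working:
Beat values:
  eighth = 0.5 beats
  whole = 4 beats
  whole = 4 beats
  dotted quarter = 1.5 beats
  half = 2 beats
  half = 2 beats
  quarter = 1 beat
  whole = 4 beats
Sum = 0.5 + 4 + 4 + 1.5 + 2 + 2 + 1 + 4
= 19 beats


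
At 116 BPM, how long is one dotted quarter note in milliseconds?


Solution.
One quarter-note beat = 60000 / BPM = 60000 / 116 ms
Dotted quarter note = 3/2 × quarter note
Duration = 3/2 × 60000 / 116 = 90000 / 116
= 775.9 ms


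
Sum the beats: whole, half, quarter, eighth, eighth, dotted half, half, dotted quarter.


Reasoning:
Beat values:
  whole = 4 beats
  half = 2 beats
  quarter = 1 beat
  eighth = 0.5 beats
  eighth = 0.5 beats
  dotted half = 3 beats
  half = 2 beats
  dotted quarter = 1.5 beats
Sum = 4 + 2 + 1 + 0.5 + 0.5 + 3 + 2 + 1.5
= 14.5 beats


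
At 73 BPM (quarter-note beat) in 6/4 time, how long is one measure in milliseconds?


Solution.
Quarter-note beat duration = 60000 / 73 ms
Beats per measure (6/4) = 6
One measure = 6 × 60000 / 73 = 360000 / 73 ms
= 4931.5 ms


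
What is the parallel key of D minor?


Solution.
Parallel keys share the same tonic but differ in mode
D minor → parallel is D major
= D major


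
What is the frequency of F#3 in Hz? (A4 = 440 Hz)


Working:
f = 440 × 2^(n/12) where n = semitones from A4
F#3: -15 semitones from A4
f = 440 × 2^(-15/12)
f = 185.00 Hz


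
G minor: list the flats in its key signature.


Step by step:
Flat minor keys: A(0), D(1), G(2), C(3), F(4), Bb(5), Eb(6), Ab(7)
G minor has 2 flats
Order of flats: Bb Eb Ab Db Gb Cb Fb → first 2: Bb, Eb
= Bb, Eb


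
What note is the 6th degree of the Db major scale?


Reasoning:
Major scale pattern: W-W-H-W-W-W-H (2-2-1-2-2-2-1 semitones)
Starting from Db:
  Db + 2 semitones → Eb
  Eb + 2 semitones → F
  F + 1 semitone → Gb
  Gb + 2 semitones → Ab
  Ab + 2 semitones → Bb
  Bb + 2 semitones → C
  C + 1 semitone → Db
Scale: Db Eb F Gb Ab Bb C
Degree 6 = Bb


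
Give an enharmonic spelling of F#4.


Let's work it out.
Enharmonic notes sound the same pitch but are spelled with different letter names
F# and Gb name the same pitch class
= Gb4


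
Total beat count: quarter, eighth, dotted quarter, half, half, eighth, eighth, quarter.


Working:
Beat values:
  quarter = 1 beat
  eighth = 0.5 beats
  dotted quarter = 1.5 beats
  half = 2 beats
  half = 2 beats
  eighth = 0.5 beats
  eighth = 0.5 beats
  quarter = 1 beat
Sum = 1 + 0.5 + 1.5 + 2 + 2 + 0.5 + 0.5 + 1
= 9 beats


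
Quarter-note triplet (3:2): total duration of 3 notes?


Reasoning:
Triplet: 3 notes occupy the space of 2 quarter notes
Space = 2 × 1 = 2 beats
Each triplet note = 2 / 3 = 2/3 beats
3 notes = 3 × 2/3 = 2
= 2 beats


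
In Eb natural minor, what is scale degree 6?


Natural minor scale pattern: W-H-W-W-H-W-W (2-1-2-2-1-2-2 semitones)
Starting from Eb:
  Eb + 2 semitones → F
  F + 1 semitone → Gb
  Gb + 2 semitones → Ab
  Ab + 2 semitones → Bb
  Bb + 1 semitone → Cb
  Cb + 2 semitones → Db
  Db + 2 semitones → Eb
Scale: Eb F Gb Ab Bb Cb Db
Degree 6 = Cb


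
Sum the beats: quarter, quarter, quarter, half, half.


Working:
Beat values:
  quarter = 1 beat
  quarter = 1 beat
  quarter = 1 beat
  half = 2 beats
  half = 2 beats
Sum = 1 + 1 + 1 + 2 + 2
= 7 beats


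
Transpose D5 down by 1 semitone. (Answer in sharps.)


Reasoning:
D5: chromatic position 2 in octave 5 → absolute = 5×12 + 2 = 62
Transpose down 1: 62 - 1 = 61
61 = 5×12 + 1 → C# in octave 5
Result = C#5


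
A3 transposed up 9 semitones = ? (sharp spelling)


A3: chromatic position 9 in octave 3 → absolute = 3×12 + 9 = 45
Transpose up 9: 45 + 9 = 54
54 = 4×12 + 6 → F# in octave 4
Result = F#4


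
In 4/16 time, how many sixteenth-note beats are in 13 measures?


Time signature 4/16: the bottom number 16 means the sixteenth note gets one count
The top number 4 means 4 sixteenth-note beats per measure
Total = 4 × 13 measures
= 52 sixteenth-note beats


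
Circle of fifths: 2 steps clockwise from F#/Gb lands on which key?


Each clockwise step on the circle of fifths moves up a perfect 5th
From F#/Gb: F#/Gb → Db → Ab
= Ab


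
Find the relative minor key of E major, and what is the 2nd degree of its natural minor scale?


Let's work it out.
The relative minor shares the major's key signature and starts on its 6th degree
6th degree = a major 6th above the tonic; a major 6th above E is C#
→ relative minor of E major is C# minor
C# natural minor scale: C# D# E F# G# A B
= C# minor; 2nd degree = D#


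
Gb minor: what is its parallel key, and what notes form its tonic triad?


Let's work it out.
Parallel keys share the same tonic but differ in mode
Gb minor → parallel is Gb major
Tonic triad of Gb major = Gb Bb Db
= Gb major; triad = Gb Bb Db


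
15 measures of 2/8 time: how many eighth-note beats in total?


Reasoning:
Time signature 2/8: the bottom number 8 means the eighth note gets one count
The top number 2 means 2 eighth-note beats per measure
Total = 2 × 15 measures
= 30 eighth-note beats


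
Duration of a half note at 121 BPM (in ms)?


Step by step:
One quarter-note beat = 60000 / BPM = 60000 / 121 ms
Half note = 2 × quarter note
Duration = 2 × 60000 / 121 = 120000 / 121
= 991.7 ms


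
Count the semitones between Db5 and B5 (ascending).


Working:
Absolute semitone position = octave×12 + chromatic position
Db5: 5×12 + 1 = 61
B5: 5×12 + 11 = 71
Difference = 71 - 61 = 10
= 10 semitones


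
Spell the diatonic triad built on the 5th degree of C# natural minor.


Step by step:
C# natural minor scale: C# D# E F# G# A B
Diatonic triad on degree 5 stacks scale notes 5, 7, 2: G# B D#
G#→B = 3 semitones; G#→D# = 7 semitones → minor triad
= G# B D# (minor)


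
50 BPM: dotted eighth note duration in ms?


One quarter-note beat = 60000 / BPM = 60000 / 50 ms
Dotted eighth note = 3/4 × quarter note
Duration = 3/4 × 60000 / 50 = 45000 / 50
= 900.0 ms


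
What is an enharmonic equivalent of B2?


Step by step:
Enharmonic notes sound the same pitch but are spelled with different letter names
B and A## name the same pitch class
= A##2


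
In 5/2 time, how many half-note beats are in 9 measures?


Solution.
Time signature 5/2: the bottom number 2 means the half note gets one count
The top number 5 means 5 half-note beats per measure
Total = 5 × 9 measures
= 45 half-note beats


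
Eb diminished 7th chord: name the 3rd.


Step by step:
Diminished 7th chord = root + minor 3rd + diminished 5th + diminished 7th
Seventh chords stack in thirds, so the letter names are E-G-B-D
Root: Eb
Minor 3rd above Eb: Gb
Diminished 5th above Eb: Bbb
Diminished 7th above Eb: Dbb
The 3rd = Gb


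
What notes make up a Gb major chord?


Solution.
Major triad = root + major 3rd (4 semitones) + perfect 5th (7 semitones)
A triad on Gb stacks thirds, so the chord tones use letter names G-B-D
Root: Gb
Major 3rd above Gb: Bb
Perfect 5th above Gb: Db
Chord = Gb Bb Db


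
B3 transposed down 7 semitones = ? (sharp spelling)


Working:
B3: chromatic position 11 in octave 3 → absolute = 3×12 + 11 = 47
Transpose down 7: 47 - 7 = 40
40 = 3×12 + 4 → E in octave 3
Result = E3


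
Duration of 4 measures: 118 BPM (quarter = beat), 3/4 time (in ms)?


Quarter-note beat duration = 60000 / 118 ms
Beats per measure (3/4) = 3
One measure = 3 × 60000 / 118 = 180000 / 118 ms
4 measures = 4 × 180000 / 118 = 720000 / 118
= 6101.7 ms


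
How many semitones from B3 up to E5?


Reasoning:
Absolute semitone position = octave×12 + chromatic position
B3: 3×12 + 11 = 47
E5: 5×12 + 4 = 64
Difference = 64 - 47 = 17
= 17 semitones


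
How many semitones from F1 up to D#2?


Step by step:
Absolute semitone position = octave×12 + chromatic position
F1: 1×12 + 5 = 17
D#2: 2×12 + 3 = 27
Difference = 27 - 17 = 10
= 10 semitones


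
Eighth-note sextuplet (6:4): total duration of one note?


Let's work it out.
Sextuplet: 6 notes occupy the space of 4 eighth notes
Space = 4 × 1/2 = 2 beats
Each sextuplet note = 2 / 6 = 1/3 beats
= 1/3 beats


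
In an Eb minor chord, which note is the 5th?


Minor triad = root + minor 3rd (3 semitones) + perfect 5th (7 semitones)
A triad on Eb stacks thirds, so the chord tones use letter names E-G-B
Root: Eb
Minor 3rd above Eb: Gb
Perfect 5th above Eb: Bb
The 5th = Bb


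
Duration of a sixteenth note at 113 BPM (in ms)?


One quarter-note beat = 60000 / BPM = 60000 / 113 ms
Sixteenth note = 1/4 × quarter note
Duration = 1/4 × 60000 / 113 = 15000 / 113
= 132.7 ms


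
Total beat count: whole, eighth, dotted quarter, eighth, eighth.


Beat values:
  whole = 4 beats
  eighth = 0.5 beats
  dotted quarter = 1.5 beats
  eighth = 0.5 beats
  eighth = 0.5 beats
Sum = 4 + 0.5 + 1.5 + 0.5 + 0.5
= 7 beats


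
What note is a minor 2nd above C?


Let's work it out.
A 2nd spans 2 letter names, so from C we land on D
A minor 2nd = 1 semitone above C
Spell D at that pitch: Db
= Db


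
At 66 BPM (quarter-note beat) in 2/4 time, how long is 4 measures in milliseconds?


Quarter-note beat duration = 60000 / 66 ms
Beats per measure (2/4) = 2
One measure = 2 × 60000 / 66 = 120000 / 66 ms
4 measures = 4 × 120000 / 66 = 480000 / 66
= 7272.7 ms


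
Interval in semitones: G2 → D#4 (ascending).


Step by step:
Absolute semitone position = octave×12 + chromatic position
G2: 2×12 + 7 = 31
D#4: 4×12 + 3 = 51
Difference = 51 - 31 = 20
= 20 semitones


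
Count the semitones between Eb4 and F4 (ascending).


Absolute semitone position = octave×12 + chromatic position
Eb4: 4×12 + 3 = 51
F4: 4×12 + 5 = 53
Difference = 53 - 51 = 2
= 2 semitones


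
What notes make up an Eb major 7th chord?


Major 7th chord = root + major 3rd + perfect 5th + major 7th
Seventh chords stack in thirds, so the letter names are E-G-B-D
Root: Eb
Major 3rd above Eb: G
Perfect 5th above Eb: Bb
Major 7th above Eb: D
Chord = Eb G Bb D


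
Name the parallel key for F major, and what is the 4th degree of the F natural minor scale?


Parallel keys share the same tonic but differ in mode
F major → parallel is F minor
F natural minor scale: F G Ab Bb C Db Eb
= F minor; 4th degree = Bb


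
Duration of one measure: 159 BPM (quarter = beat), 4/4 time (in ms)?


Quarter-note beat duration = 60000 / 159 ms
Beats per measure (4/4) = 4
One measure = 4 × 60000 / 159 = 240000 / 159 ms
= 1509.4 ms


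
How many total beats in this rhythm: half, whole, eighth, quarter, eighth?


Let's work it out.
Beat values:
  half = 2 beats
  whole = 4 beats
  eighth = 0.5 beats
  quarter = 1 beat
  eighth = 0.5 beats
Sum = 2 + 4 + 0.5 + 1 + 0.5
= 8 beats


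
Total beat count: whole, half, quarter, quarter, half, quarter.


Step by step:
Beat values:
  whole = 4 beats
  half = 2 beats
  quarter = 1 beat
  quarter = 1 beat
  half = 2 beats
  quarter = 1 beat
Sum = 4 + 2 + 1 + 1 + 2 + 1
= 11 beats


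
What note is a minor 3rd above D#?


Let's work it out.
A 3rd spans 3 letter names, so from D we land on F
A minor 3rd = 3 semitones above D#
Spell F at that pitch: F#
= F#


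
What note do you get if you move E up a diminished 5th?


diminished 5th: 5 letter names, 6 semitones
Letter: E + 4 → B
Pitch: E + 6 semitones, spelled as a B → Bb
= Bb


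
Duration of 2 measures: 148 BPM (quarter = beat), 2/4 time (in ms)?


Let's work it out.
Quarter-note beat duration = 60000 / 148 ms
Beats per measure (2/4) = 2
One measure = 2 × 60000 / 148 = 120000 / 148 ms
2 measures = 2 × 120000 / 148 = 240000 / 148
= 1621.6 ms


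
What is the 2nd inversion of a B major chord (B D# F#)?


Root position: B D# F#
2nd inversion: move root and 3rd up an octave
Bass note: F#
Notes (bottom to top) = F# B D#


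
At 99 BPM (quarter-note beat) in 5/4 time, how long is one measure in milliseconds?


Step by step:
Quarter-note beat duration = 60000 / 99 ms
Beats per measure (5/4) = 5
One measure = 5 × 60000 / 99 = 300000 / 99 ms
= 3030.3 ms


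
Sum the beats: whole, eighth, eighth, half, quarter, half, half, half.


Beat values:
  whole = 4 beats
  eighth = 0.5 beats
  eighth = 0.5 beats
  half = 2 beats
  quarter = 1 beat
  half = 2 beats
  half = 2 beats
  half = 2 beats
Sum = 4 + 0.5 + 0.5 + 2 + 1 + 2 + 2 + 2
= 14 beats


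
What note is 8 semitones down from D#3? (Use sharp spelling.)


Let's work it out.
D#3: chromatic position 3 in octave 3 → absolute = 3×12 + 3 = 39
Transpose down 8: 39 - 8 = 31
31 = 2×12 + 7 → G in octave 2
Result = G2


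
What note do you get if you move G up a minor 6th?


Reasoning:
minor 6th: 6 letter names, 8 semitones
Letter: G + 5 → E
Pitch: G + 8 semitones, spelled as an E → Eb
= Eb


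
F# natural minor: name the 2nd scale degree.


Natural minor scale pattern: W-H-W-W-H-W-W (2-1-2-2-1-2-2 semitones)
Starting from F#:
  F# + 2 semitones → G#
  G# + 1 semitone → A
  A + 2 semitones → B
  B + 2 semitones → C#
  C# + 1 semitone → D
  D + 2 semitones → E
  E + 2 semitones → F#
Scale: F# G# A B C# D E
Degree 2 = G#


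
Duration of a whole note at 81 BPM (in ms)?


Step by step:
One quarter-note beat = 60000 / BPM = 60000 / 81 ms
Whole note = 4 × quarter note
Duration = 4 × 60000 / 81 = 240000 / 81
= 2963.0 ms


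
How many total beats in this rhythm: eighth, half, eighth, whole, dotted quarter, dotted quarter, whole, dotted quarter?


Let's work it out.
Beat values:
  eighth = 0.5 beats
  half = 2 beats
  eighth = 0.5 beats
  whole = 4 beats
  dotted quarter = 1.5 beats
  dotted quarter = 1.5 beats
  whole = 4 beats
  dotted quarter = 1.5 beats
Sum = 0.5 + 2 + 0.5 + 4 + 1.5 + 1.5 + 4 + 1.5
= 15.5 beats


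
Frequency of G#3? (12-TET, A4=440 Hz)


Working:
f = 440 × 2^(n/12) where n = semitones from A4
G#3: -13 semitones from A4
f = 440 × 2^(-13/12)
f = 207.65 Hz


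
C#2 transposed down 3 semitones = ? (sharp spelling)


Reasoning:
C#2: chromatic position 1 in octave 2 → absolute = 2×12 + 1 = 25
Transpose down 3: 25 - 3 = 22
22 = 1×12 + 10 → A# in octave 1
Result = A#1


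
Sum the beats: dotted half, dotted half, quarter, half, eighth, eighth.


Beat values:
  dotted half = 3 beats
  dotted half = 3 beats
  quarter = 1 beat
  half = 2 beats
  eighth = 0.5 beats
  eighth = 0.5 beats
Sum = 3 + 3 + 1 + 2 + 0.5 + 0.5
= 10 beats


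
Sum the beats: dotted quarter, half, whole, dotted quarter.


Beat values:
  dotted quarter = 1.5 beats
  half = 2 beats
  whole = 4 beats
  dotted quarter = 1.5 beats
Sum = 1.5 + 2 + 4 + 1.5
= 9 beats


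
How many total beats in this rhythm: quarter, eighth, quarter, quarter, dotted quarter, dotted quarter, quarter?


Solution.
Beat values:
  quarter = 1 beat
  eighth = 0.5 beats
  quarter = 1 beat
  quarter = 1 beat
  dotted quarter = 1.5 beats
  dotted quarter = 1.5 beats
  quarter = 1 beat
Sum = 1 + 0.5 + 1 + 1 + 1.5 + 1.5 + 1
= 7.5 beats


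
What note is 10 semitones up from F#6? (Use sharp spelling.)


F#6: chromatic position 6 in octave 6 → absolute = 6×12 + 6 = 78
Transpose up 10: 78 + 10 = 88
88 = 7×12 + 4 → E in octave 7
Result = E7


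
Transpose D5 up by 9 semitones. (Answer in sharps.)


D5: chromatic position 2 in octave 5 → absolute = 5×12 + 2 = 62
Transpose up 9: 62 + 9 = 71
71 = 5×12 + 11 → B in octave 5
Result = B5


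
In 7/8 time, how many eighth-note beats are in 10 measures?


Working:
Time signature 7/8: the bottom number 8 means the eighth note gets one count
The top number 7 means 7 eighth-note beats per measure
Total = 7 × 10 measures
= 70 eighth-note beats


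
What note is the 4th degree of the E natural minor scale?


Let's work it out.
Natural minor scale pattern: W-H-W-W-H-W-W (2-1-2-2-1-2-2 semitones)
Starting from E:
  E + 2 semitones → F#
  F# + 1 semitone → G
  G + 2 semitones → A
  A + 2 semitones → B
  B + 1 semitone → C
  C + 2 semitones → D
  D + 2 semitones → E
Scale: E F# G A B C D
Degree 4 = A


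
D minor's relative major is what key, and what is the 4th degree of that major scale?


Reasoning:
The relative major shares the key signature and is a minor 3rd above the minor tonic
A minor 3rd above D is F
→ relative major of D minor is F major
F major scale: F G A Bb C D E
= F major; 4th degree = Bb


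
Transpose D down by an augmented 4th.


augmented 4th: 4 letter names, 6 semitones
Letter: D - 3 → A
Pitch: D - 6 semitones, spelled as an A → Ab
= Ab


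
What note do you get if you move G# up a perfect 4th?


Solution.
perfect 4th: 4 letter names, 5 semitones
Letter: G + 3 → C
Pitch: G# + 5 semitones, spelled as a C → C#
= C#


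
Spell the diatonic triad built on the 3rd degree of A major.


A major scale: A B C# D E F# G#
Diatonic triad on degree 3 stacks scale notes 3, 5, 7: C# E G#
C#→E = 3 semitones; C#→G# = 7 semitones → minor triad
= C# E G# (minor)


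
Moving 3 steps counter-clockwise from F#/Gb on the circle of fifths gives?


Each counter-clockwise step moves down a perfect 5th (= up a perfect 4th)
From F#/Gb: F#/Gb → B → E → A
= A


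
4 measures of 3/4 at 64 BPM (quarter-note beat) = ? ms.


Let's work it out.
Quarter-note beat duration = 60000 / 64 ms
Beats per measure (3/4) = 3
One measure = 3 × 60000 / 64 = 180000 / 64 ms
4 measures = 4 × 180000 / 64 = 720000 / 64
= 11250.0 ms


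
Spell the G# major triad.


Let's work it out.
Major triad = root + major 3rd (4 semitones) + perfect 5th (7 semitones)
A triad on G# stacks thirds, so the chord tones use letter names G-B-D
Root: G#
Major 3rd above G#: B#
Perfect 5th above G#: D#
Chord = G# B# D#


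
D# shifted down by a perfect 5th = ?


Solution.
perfect 5th: 5 letter names, 7 semitones
Letter: D - 4 → G
Pitch: D# - 7 semitones, spelled as a G → G#
= G#


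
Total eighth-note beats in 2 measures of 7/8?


Reasoning:
Time signature 7/8: the bottom number 8 means the eighth note gets one count
The top number 7 means 7 eighth-note beats per measure
Total = 7 × 2 measures
= 14 eighth-note beats


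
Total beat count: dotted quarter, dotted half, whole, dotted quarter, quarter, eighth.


Beat values:
  dotted quarter = 1.5 beats
  dotted half = 3 beats
  whole = 4 beats
  dotted quarter = 1.5 beats
  quarter = 1 beat
  eighth = 0.5 beats
Sum = 1.5 + 3 + 4 + 1.5 + 1 + 0.5
= 11.5 beats
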